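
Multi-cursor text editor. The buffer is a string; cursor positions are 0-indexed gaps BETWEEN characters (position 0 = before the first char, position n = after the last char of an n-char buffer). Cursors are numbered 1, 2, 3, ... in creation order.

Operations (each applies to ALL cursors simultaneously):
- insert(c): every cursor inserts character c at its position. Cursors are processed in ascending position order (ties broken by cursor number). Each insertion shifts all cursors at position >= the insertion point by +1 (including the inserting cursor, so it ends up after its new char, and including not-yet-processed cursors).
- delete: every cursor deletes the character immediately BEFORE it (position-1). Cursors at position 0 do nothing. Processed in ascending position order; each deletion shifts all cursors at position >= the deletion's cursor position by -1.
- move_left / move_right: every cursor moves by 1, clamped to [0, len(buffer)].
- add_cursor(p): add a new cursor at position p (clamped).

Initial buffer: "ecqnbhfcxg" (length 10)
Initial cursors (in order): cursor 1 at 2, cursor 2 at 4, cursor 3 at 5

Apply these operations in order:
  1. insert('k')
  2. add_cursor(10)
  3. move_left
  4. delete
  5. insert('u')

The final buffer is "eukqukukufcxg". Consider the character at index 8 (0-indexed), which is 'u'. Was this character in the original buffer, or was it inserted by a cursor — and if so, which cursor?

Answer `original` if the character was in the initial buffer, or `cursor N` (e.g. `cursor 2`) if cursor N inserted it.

Answer: cursor 4

Derivation:
After op 1 (insert('k')): buffer="eckqnkbkhfcxg" (len 13), cursors c1@3 c2@6 c3@8, authorship ..1..2.3.....
After op 2 (add_cursor(10)): buffer="eckqnkbkhfcxg" (len 13), cursors c1@3 c2@6 c3@8 c4@10, authorship ..1..2.3.....
After op 3 (move_left): buffer="eckqnkbkhfcxg" (len 13), cursors c1@2 c2@5 c3@7 c4@9, authorship ..1..2.3.....
After op 4 (delete): buffer="ekqkkfcxg" (len 9), cursors c1@1 c2@3 c3@4 c4@5, authorship .1.23....
After op 5 (insert('u')): buffer="eukqukukufcxg" (len 13), cursors c1@2 c2@5 c3@7 c4@9, authorship .11.22334....
Authorship (.=original, N=cursor N): . 1 1 . 2 2 3 3 4 . . . .
Index 8: author = 4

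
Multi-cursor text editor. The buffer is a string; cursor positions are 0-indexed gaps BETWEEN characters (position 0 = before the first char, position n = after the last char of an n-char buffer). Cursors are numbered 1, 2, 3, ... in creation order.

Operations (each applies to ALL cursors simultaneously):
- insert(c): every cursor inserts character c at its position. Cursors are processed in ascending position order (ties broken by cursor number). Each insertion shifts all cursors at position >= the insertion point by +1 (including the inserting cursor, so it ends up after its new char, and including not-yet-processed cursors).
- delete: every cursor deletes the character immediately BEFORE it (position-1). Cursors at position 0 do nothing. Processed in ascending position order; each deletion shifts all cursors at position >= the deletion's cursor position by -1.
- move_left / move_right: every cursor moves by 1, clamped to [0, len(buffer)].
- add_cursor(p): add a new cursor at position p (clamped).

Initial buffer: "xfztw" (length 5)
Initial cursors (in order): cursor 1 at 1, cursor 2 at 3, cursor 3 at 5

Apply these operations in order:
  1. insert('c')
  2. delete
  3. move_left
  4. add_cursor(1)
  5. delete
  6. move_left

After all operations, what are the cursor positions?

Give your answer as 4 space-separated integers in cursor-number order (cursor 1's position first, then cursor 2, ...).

After op 1 (insert('c')): buffer="xcfzctwc" (len 8), cursors c1@2 c2@5 c3@8, authorship .1..2..3
After op 2 (delete): buffer="xfztw" (len 5), cursors c1@1 c2@3 c3@5, authorship .....
After op 3 (move_left): buffer="xfztw" (len 5), cursors c1@0 c2@2 c3@4, authorship .....
After op 4 (add_cursor(1)): buffer="xfztw" (len 5), cursors c1@0 c4@1 c2@2 c3@4, authorship .....
After op 5 (delete): buffer="zw" (len 2), cursors c1@0 c2@0 c4@0 c3@1, authorship ..
After op 6 (move_left): buffer="zw" (len 2), cursors c1@0 c2@0 c3@0 c4@0, authorship ..

Answer: 0 0 0 0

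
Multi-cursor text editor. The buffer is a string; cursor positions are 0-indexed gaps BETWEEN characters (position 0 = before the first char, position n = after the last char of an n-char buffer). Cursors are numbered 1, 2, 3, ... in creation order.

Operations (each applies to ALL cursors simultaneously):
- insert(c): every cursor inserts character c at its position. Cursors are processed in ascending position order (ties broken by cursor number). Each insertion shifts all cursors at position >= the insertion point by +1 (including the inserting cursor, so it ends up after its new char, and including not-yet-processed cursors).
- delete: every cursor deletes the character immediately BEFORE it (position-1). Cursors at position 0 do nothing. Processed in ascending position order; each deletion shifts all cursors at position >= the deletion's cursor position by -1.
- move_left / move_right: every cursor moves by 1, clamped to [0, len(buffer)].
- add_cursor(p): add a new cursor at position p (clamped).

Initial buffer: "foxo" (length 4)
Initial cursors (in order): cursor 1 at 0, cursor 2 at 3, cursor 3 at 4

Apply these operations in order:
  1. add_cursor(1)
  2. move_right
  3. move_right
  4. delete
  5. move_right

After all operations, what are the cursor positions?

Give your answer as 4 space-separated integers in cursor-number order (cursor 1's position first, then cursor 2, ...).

After op 1 (add_cursor(1)): buffer="foxo" (len 4), cursors c1@0 c4@1 c2@3 c3@4, authorship ....
After op 2 (move_right): buffer="foxo" (len 4), cursors c1@1 c4@2 c2@4 c3@4, authorship ....
After op 3 (move_right): buffer="foxo" (len 4), cursors c1@2 c4@3 c2@4 c3@4, authorship ....
After op 4 (delete): buffer="" (len 0), cursors c1@0 c2@0 c3@0 c4@0, authorship 
After op 5 (move_right): buffer="" (len 0), cursors c1@0 c2@0 c3@0 c4@0, authorship 

Answer: 0 0 0 0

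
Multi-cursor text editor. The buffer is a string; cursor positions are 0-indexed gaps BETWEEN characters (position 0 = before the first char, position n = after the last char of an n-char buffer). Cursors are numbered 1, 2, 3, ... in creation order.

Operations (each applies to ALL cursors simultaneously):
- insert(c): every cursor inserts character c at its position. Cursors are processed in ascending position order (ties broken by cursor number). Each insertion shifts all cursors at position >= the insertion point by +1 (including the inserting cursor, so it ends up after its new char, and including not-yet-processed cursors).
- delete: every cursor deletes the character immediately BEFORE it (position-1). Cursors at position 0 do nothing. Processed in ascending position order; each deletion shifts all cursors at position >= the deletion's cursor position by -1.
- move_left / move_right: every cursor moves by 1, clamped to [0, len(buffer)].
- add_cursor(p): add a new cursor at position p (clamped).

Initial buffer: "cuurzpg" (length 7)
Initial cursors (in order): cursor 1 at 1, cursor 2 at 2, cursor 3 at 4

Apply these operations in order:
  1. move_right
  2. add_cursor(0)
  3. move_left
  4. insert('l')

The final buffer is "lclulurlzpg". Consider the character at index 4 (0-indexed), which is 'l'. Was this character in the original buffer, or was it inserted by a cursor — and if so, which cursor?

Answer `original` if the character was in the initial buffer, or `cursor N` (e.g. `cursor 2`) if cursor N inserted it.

After op 1 (move_right): buffer="cuurzpg" (len 7), cursors c1@2 c2@3 c3@5, authorship .......
After op 2 (add_cursor(0)): buffer="cuurzpg" (len 7), cursors c4@0 c1@2 c2@3 c3@5, authorship .......
After op 3 (move_left): buffer="cuurzpg" (len 7), cursors c4@0 c1@1 c2@2 c3@4, authorship .......
After op 4 (insert('l')): buffer="lclulurlzpg" (len 11), cursors c4@1 c1@3 c2@5 c3@8, authorship 4.1.2..3...
Authorship (.=original, N=cursor N): 4 . 1 . 2 . . 3 . . .
Index 4: author = 2

Answer: cursor 2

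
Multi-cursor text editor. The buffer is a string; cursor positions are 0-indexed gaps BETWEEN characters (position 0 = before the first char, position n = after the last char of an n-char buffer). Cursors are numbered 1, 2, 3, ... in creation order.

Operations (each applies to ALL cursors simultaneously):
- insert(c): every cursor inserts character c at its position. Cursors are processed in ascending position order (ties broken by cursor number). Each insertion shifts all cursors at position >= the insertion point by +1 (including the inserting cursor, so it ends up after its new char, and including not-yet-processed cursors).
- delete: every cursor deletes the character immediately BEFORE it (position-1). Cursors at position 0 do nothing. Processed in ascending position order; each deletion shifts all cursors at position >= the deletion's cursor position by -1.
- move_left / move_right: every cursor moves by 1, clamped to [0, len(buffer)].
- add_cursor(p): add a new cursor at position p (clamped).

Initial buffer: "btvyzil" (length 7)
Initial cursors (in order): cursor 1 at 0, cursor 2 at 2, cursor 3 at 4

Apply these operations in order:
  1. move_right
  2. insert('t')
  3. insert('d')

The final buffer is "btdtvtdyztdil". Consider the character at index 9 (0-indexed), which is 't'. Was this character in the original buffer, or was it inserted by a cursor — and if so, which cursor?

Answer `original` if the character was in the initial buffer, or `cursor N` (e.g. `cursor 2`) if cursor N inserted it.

Answer: cursor 3

Derivation:
After op 1 (move_right): buffer="btvyzil" (len 7), cursors c1@1 c2@3 c3@5, authorship .......
After op 2 (insert('t')): buffer="bttvtyztil" (len 10), cursors c1@2 c2@5 c3@8, authorship .1..2..3..
After op 3 (insert('d')): buffer="btdtvtdyztdil" (len 13), cursors c1@3 c2@7 c3@11, authorship .11..22..33..
Authorship (.=original, N=cursor N): . 1 1 . . 2 2 . . 3 3 . .
Index 9: author = 3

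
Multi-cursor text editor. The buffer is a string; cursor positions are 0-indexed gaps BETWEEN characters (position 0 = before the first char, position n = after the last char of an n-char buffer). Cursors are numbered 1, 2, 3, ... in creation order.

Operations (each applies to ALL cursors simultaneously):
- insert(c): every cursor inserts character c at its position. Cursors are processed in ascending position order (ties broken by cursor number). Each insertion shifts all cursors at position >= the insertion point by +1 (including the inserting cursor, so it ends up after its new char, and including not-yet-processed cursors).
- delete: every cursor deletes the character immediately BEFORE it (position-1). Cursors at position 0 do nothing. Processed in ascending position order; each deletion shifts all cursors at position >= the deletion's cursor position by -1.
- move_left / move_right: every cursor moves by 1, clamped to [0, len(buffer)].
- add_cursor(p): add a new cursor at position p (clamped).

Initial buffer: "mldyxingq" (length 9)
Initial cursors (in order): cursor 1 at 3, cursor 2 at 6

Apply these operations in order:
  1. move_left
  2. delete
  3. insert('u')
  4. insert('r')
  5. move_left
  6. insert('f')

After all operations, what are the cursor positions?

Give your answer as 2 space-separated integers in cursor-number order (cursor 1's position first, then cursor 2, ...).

After op 1 (move_left): buffer="mldyxingq" (len 9), cursors c1@2 c2@5, authorship .........
After op 2 (delete): buffer="mdyingq" (len 7), cursors c1@1 c2@3, authorship .......
After op 3 (insert('u')): buffer="mudyuingq" (len 9), cursors c1@2 c2@5, authorship .1..2....
After op 4 (insert('r')): buffer="murdyuringq" (len 11), cursors c1@3 c2@7, authorship .11..22....
After op 5 (move_left): buffer="murdyuringq" (len 11), cursors c1@2 c2@6, authorship .11..22....
After op 6 (insert('f')): buffer="mufrdyufringq" (len 13), cursors c1@3 c2@8, authorship .111..222....

Answer: 3 8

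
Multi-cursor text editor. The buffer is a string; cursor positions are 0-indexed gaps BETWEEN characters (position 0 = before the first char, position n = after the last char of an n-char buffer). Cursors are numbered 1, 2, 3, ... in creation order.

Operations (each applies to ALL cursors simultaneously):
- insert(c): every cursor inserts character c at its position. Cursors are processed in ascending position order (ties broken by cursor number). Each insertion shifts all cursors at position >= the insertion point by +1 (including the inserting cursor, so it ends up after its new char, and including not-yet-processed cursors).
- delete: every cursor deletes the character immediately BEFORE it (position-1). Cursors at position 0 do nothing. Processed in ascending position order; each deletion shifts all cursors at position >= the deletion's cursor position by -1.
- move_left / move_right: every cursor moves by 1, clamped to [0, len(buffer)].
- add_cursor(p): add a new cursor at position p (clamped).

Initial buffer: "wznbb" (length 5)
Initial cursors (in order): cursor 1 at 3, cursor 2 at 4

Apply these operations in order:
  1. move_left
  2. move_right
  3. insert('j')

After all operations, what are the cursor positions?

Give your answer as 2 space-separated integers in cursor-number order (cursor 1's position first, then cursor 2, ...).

After op 1 (move_left): buffer="wznbb" (len 5), cursors c1@2 c2@3, authorship .....
After op 2 (move_right): buffer="wznbb" (len 5), cursors c1@3 c2@4, authorship .....
After op 3 (insert('j')): buffer="wznjbjb" (len 7), cursors c1@4 c2@6, authorship ...1.2.

Answer: 4 6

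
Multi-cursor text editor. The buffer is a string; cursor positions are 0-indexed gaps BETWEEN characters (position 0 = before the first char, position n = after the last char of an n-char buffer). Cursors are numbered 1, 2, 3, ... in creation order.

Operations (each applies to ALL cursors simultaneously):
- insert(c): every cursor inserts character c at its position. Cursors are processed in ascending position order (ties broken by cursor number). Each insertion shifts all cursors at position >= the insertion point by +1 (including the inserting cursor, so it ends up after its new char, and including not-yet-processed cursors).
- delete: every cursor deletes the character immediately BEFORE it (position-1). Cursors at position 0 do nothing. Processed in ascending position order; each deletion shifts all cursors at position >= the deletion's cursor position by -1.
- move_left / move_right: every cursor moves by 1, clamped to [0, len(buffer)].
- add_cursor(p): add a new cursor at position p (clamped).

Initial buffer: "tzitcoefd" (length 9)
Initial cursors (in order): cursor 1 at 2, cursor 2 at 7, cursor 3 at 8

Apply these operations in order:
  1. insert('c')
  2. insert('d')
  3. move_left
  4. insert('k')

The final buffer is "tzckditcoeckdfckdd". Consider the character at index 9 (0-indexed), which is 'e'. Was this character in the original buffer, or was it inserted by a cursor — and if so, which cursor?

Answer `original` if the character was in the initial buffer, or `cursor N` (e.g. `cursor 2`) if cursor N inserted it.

After op 1 (insert('c')): buffer="tzcitcoecfcd" (len 12), cursors c1@3 c2@9 c3@11, authorship ..1.....2.3.
After op 2 (insert('d')): buffer="tzcditcoecdfcdd" (len 15), cursors c1@4 c2@11 c3@14, authorship ..11.....22.33.
After op 3 (move_left): buffer="tzcditcoecdfcdd" (len 15), cursors c1@3 c2@10 c3@13, authorship ..11.....22.33.
After op 4 (insert('k')): buffer="tzckditcoeckdfckdd" (len 18), cursors c1@4 c2@12 c3@16, authorship ..111.....222.333.
Authorship (.=original, N=cursor N): . . 1 1 1 . . . . . 2 2 2 . 3 3 3 .
Index 9: author = original

Answer: original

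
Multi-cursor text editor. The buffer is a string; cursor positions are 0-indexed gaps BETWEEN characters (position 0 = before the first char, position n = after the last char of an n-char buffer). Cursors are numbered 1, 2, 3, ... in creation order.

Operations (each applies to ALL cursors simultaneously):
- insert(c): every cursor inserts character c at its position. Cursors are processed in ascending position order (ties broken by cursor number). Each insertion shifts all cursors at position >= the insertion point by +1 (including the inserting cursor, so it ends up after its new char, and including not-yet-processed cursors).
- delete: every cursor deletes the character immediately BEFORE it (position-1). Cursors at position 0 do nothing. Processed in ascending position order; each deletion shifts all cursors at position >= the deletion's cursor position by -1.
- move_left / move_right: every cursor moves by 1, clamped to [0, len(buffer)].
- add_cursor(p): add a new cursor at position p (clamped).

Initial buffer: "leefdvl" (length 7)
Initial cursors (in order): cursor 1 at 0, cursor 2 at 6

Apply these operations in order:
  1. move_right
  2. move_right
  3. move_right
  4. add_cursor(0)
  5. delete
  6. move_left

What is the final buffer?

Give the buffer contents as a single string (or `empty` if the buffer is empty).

Answer: lefdv

Derivation:
After op 1 (move_right): buffer="leefdvl" (len 7), cursors c1@1 c2@7, authorship .......
After op 2 (move_right): buffer="leefdvl" (len 7), cursors c1@2 c2@7, authorship .......
After op 3 (move_right): buffer="leefdvl" (len 7), cursors c1@3 c2@7, authorship .......
After op 4 (add_cursor(0)): buffer="leefdvl" (len 7), cursors c3@0 c1@3 c2@7, authorship .......
After op 5 (delete): buffer="lefdv" (len 5), cursors c3@0 c1@2 c2@5, authorship .....
After op 6 (move_left): buffer="lefdv" (len 5), cursors c3@0 c1@1 c2@4, authorship .....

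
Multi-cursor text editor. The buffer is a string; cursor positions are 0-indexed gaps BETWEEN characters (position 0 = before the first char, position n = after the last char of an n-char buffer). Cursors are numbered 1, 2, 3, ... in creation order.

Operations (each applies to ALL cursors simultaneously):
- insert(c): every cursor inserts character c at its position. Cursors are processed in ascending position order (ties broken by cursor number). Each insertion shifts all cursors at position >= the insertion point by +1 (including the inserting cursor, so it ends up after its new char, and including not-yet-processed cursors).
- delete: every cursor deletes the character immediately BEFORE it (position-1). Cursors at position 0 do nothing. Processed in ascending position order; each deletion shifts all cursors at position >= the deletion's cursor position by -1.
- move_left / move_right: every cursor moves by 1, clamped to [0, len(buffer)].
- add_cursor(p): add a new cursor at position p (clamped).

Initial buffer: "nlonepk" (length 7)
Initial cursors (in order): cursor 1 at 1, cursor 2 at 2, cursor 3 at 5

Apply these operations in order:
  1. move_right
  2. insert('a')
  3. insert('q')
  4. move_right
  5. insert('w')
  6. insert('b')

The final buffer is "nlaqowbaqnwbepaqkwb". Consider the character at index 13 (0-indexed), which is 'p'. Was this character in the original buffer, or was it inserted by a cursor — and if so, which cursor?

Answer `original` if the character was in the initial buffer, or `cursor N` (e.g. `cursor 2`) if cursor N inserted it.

After op 1 (move_right): buffer="nlonepk" (len 7), cursors c1@2 c2@3 c3@6, authorship .......
After op 2 (insert('a')): buffer="nlaoanepak" (len 10), cursors c1@3 c2@5 c3@9, authorship ..1.2...3.
After op 3 (insert('q')): buffer="nlaqoaqnepaqk" (len 13), cursors c1@4 c2@7 c3@12, authorship ..11.22...33.
After op 4 (move_right): buffer="nlaqoaqnepaqk" (len 13), cursors c1@5 c2@8 c3@13, authorship ..11.22...33.
After op 5 (insert('w')): buffer="nlaqowaqnwepaqkw" (len 16), cursors c1@6 c2@10 c3@16, authorship ..11.122.2..33.3
After op 6 (insert('b')): buffer="nlaqowbaqnwbepaqkwb" (len 19), cursors c1@7 c2@12 c3@19, authorship ..11.1122.22..33.33
Authorship (.=original, N=cursor N): . . 1 1 . 1 1 2 2 . 2 2 . . 3 3 . 3 3
Index 13: author = original

Answer: original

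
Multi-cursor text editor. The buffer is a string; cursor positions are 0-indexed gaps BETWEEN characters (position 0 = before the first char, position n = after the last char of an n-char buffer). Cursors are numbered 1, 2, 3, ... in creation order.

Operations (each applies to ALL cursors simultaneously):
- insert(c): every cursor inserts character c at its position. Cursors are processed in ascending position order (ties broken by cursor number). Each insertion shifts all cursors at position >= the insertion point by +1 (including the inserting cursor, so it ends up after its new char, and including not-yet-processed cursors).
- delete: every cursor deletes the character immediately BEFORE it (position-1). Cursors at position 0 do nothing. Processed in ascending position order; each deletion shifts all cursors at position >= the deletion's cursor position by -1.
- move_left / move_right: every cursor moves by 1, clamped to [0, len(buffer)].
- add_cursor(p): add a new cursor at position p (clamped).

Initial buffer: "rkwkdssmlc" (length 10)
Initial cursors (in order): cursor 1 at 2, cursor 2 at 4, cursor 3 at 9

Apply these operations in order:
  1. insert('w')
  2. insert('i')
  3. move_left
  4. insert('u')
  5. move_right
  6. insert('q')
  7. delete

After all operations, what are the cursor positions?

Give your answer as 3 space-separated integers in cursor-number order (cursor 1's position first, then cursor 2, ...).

After op 1 (insert('w')): buffer="rkwwkwdssmlwc" (len 13), cursors c1@3 c2@6 c3@12, authorship ..1..2.....3.
After op 2 (insert('i')): buffer="rkwiwkwidssmlwic" (len 16), cursors c1@4 c2@8 c3@15, authorship ..11..22.....33.
After op 3 (move_left): buffer="rkwiwkwidssmlwic" (len 16), cursors c1@3 c2@7 c3@14, authorship ..11..22.....33.
After op 4 (insert('u')): buffer="rkwuiwkwuidssmlwuic" (len 19), cursors c1@4 c2@9 c3@17, authorship ..111..222.....333.
After op 5 (move_right): buffer="rkwuiwkwuidssmlwuic" (len 19), cursors c1@5 c2@10 c3@18, authorship ..111..222.....333.
After op 6 (insert('q')): buffer="rkwuiqwkwuiqdssmlwuiqc" (len 22), cursors c1@6 c2@12 c3@21, authorship ..1111..2222.....3333.
After op 7 (delete): buffer="rkwuiwkwuidssmlwuic" (len 19), cursors c1@5 c2@10 c3@18, authorship ..111..222.....333.

Answer: 5 10 18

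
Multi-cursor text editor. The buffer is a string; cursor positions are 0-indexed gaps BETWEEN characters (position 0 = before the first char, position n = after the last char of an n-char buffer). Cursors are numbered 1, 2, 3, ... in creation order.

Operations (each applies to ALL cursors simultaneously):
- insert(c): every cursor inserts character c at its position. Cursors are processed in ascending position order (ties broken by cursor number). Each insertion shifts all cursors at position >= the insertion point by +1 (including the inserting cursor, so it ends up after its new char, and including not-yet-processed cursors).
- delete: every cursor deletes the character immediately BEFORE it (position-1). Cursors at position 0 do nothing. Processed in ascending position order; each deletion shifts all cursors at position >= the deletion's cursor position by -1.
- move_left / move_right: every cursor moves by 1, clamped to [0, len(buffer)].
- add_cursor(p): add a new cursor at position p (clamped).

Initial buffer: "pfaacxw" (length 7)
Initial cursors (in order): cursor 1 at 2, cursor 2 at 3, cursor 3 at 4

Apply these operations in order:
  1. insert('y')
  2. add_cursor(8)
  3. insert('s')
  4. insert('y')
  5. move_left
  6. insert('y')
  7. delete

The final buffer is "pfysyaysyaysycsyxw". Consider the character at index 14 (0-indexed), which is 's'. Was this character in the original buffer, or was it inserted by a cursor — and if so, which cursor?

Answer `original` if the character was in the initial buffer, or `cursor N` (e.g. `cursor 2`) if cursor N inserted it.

Answer: cursor 4

Derivation:
After op 1 (insert('y')): buffer="pfyayaycxw" (len 10), cursors c1@3 c2@5 c3@7, authorship ..1.2.3...
After op 2 (add_cursor(8)): buffer="pfyayaycxw" (len 10), cursors c1@3 c2@5 c3@7 c4@8, authorship ..1.2.3...
After op 3 (insert('s')): buffer="pfysaysayscsxw" (len 14), cursors c1@4 c2@7 c3@10 c4@12, authorship ..11.22.33.4..
After op 4 (insert('y')): buffer="pfysyaysyaysycsyxw" (len 18), cursors c1@5 c2@9 c3@13 c4@16, authorship ..111.222.333.44..
After op 5 (move_left): buffer="pfysyaysyaysycsyxw" (len 18), cursors c1@4 c2@8 c3@12 c4@15, authorship ..111.222.333.44..
After op 6 (insert('y')): buffer="pfysyyaysyyaysyycsyyxw" (len 22), cursors c1@5 c2@10 c3@15 c4@19, authorship ..1111.2222.3333.444..
After op 7 (delete): buffer="pfysyaysyaysycsyxw" (len 18), cursors c1@4 c2@8 c3@12 c4@15, authorship ..111.222.333.44..
Authorship (.=original, N=cursor N): . . 1 1 1 . 2 2 2 . 3 3 3 . 4 4 . .
Index 14: author = 4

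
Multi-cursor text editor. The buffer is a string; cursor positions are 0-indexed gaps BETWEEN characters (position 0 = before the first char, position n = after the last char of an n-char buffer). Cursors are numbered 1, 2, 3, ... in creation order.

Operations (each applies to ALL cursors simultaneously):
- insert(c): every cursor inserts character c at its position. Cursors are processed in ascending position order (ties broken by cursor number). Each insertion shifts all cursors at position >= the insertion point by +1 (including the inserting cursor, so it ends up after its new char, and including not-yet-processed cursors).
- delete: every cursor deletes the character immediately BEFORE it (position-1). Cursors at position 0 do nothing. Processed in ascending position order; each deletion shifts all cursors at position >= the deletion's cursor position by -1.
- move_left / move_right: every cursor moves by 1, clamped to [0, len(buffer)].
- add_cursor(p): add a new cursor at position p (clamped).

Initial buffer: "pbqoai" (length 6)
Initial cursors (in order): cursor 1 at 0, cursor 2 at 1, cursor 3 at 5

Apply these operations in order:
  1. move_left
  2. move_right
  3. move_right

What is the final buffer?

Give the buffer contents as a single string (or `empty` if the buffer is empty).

After op 1 (move_left): buffer="pbqoai" (len 6), cursors c1@0 c2@0 c3@4, authorship ......
After op 2 (move_right): buffer="pbqoai" (len 6), cursors c1@1 c2@1 c3@5, authorship ......
After op 3 (move_right): buffer="pbqoai" (len 6), cursors c1@2 c2@2 c3@6, authorship ......

Answer: pbqoai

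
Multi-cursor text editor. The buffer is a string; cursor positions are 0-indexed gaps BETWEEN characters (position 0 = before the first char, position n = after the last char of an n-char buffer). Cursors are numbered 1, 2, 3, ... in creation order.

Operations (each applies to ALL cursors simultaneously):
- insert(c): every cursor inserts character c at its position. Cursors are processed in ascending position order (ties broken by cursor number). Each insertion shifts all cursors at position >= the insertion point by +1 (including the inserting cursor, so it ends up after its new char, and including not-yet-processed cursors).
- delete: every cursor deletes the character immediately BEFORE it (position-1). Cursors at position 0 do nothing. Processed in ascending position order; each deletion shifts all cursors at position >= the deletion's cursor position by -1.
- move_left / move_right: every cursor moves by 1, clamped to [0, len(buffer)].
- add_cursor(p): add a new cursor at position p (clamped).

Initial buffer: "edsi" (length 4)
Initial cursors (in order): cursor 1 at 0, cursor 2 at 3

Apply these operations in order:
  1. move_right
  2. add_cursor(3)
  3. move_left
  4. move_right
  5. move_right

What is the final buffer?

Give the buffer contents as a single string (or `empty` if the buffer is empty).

Answer: edsi

Derivation:
After op 1 (move_right): buffer="edsi" (len 4), cursors c1@1 c2@4, authorship ....
After op 2 (add_cursor(3)): buffer="edsi" (len 4), cursors c1@1 c3@3 c2@4, authorship ....
After op 3 (move_left): buffer="edsi" (len 4), cursors c1@0 c3@2 c2@3, authorship ....
After op 4 (move_right): buffer="edsi" (len 4), cursors c1@1 c3@3 c2@4, authorship ....
After op 5 (move_right): buffer="edsi" (len 4), cursors c1@2 c2@4 c3@4, authorship ....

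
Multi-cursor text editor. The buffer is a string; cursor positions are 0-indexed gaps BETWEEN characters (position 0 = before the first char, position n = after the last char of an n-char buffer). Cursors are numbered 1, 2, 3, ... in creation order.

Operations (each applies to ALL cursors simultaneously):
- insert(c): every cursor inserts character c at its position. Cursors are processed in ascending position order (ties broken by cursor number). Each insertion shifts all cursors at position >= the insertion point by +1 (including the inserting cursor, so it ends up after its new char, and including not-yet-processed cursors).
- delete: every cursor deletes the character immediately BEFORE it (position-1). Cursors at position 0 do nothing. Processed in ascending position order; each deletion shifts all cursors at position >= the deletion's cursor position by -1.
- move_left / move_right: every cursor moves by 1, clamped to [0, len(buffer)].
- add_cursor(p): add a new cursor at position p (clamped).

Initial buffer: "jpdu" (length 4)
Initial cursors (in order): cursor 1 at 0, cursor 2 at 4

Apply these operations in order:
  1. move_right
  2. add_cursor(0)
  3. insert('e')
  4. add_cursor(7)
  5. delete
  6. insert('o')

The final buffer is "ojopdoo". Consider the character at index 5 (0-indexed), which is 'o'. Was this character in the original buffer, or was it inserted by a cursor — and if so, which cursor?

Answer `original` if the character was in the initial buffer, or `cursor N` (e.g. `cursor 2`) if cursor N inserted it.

Answer: cursor 2

Derivation:
After op 1 (move_right): buffer="jpdu" (len 4), cursors c1@1 c2@4, authorship ....
After op 2 (add_cursor(0)): buffer="jpdu" (len 4), cursors c3@0 c1@1 c2@4, authorship ....
After op 3 (insert('e')): buffer="ejepdue" (len 7), cursors c3@1 c1@3 c2@7, authorship 3.1...2
After op 4 (add_cursor(7)): buffer="ejepdue" (len 7), cursors c3@1 c1@3 c2@7 c4@7, authorship 3.1...2
After op 5 (delete): buffer="jpd" (len 3), cursors c3@0 c1@1 c2@3 c4@3, authorship ...
After op 6 (insert('o')): buffer="ojopdoo" (len 7), cursors c3@1 c1@3 c2@7 c4@7, authorship 3.1..24
Authorship (.=original, N=cursor N): 3 . 1 . . 2 4
Index 5: author = 2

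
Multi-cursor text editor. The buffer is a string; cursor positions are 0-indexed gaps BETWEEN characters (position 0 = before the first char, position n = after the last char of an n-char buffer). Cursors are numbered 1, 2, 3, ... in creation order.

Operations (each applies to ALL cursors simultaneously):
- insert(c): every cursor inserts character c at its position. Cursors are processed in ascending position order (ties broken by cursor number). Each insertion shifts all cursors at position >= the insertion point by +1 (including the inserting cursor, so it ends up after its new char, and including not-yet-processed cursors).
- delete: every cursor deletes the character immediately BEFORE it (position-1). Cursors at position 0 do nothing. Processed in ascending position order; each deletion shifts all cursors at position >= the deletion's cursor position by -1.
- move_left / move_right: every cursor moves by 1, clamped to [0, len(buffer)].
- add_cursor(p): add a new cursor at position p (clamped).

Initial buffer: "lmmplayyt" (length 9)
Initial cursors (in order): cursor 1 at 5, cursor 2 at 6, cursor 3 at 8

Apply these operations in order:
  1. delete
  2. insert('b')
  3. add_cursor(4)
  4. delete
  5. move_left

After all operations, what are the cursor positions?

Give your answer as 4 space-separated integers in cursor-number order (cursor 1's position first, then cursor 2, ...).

After op 1 (delete): buffer="lmmpyt" (len 6), cursors c1@4 c2@4 c3@5, authorship ......
After op 2 (insert('b')): buffer="lmmpbbybt" (len 9), cursors c1@6 c2@6 c3@8, authorship ....12.3.
After op 3 (add_cursor(4)): buffer="lmmpbbybt" (len 9), cursors c4@4 c1@6 c2@6 c3@8, authorship ....12.3.
After op 4 (delete): buffer="lmmyt" (len 5), cursors c1@3 c2@3 c4@3 c3@4, authorship .....
After op 5 (move_left): buffer="lmmyt" (len 5), cursors c1@2 c2@2 c4@2 c3@3, authorship .....

Answer: 2 2 3 2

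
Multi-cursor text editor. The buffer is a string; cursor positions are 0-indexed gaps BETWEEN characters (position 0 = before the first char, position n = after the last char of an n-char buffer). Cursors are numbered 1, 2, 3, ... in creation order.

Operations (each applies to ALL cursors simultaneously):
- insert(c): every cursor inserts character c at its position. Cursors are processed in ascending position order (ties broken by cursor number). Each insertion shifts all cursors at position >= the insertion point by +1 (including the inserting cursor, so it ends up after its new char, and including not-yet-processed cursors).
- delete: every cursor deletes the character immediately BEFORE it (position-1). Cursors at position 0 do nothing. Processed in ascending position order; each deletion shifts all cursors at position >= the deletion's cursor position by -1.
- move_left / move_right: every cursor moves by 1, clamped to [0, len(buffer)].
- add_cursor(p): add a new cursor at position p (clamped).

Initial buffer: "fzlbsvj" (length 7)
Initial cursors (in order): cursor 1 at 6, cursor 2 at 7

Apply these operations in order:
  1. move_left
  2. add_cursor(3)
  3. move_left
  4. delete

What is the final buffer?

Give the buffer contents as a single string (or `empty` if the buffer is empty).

After op 1 (move_left): buffer="fzlbsvj" (len 7), cursors c1@5 c2@6, authorship .......
After op 2 (add_cursor(3)): buffer="fzlbsvj" (len 7), cursors c3@3 c1@5 c2@6, authorship .......
After op 3 (move_left): buffer="fzlbsvj" (len 7), cursors c3@2 c1@4 c2@5, authorship .......
After op 4 (delete): buffer="flvj" (len 4), cursors c3@1 c1@2 c2@2, authorship ....

Answer: flvj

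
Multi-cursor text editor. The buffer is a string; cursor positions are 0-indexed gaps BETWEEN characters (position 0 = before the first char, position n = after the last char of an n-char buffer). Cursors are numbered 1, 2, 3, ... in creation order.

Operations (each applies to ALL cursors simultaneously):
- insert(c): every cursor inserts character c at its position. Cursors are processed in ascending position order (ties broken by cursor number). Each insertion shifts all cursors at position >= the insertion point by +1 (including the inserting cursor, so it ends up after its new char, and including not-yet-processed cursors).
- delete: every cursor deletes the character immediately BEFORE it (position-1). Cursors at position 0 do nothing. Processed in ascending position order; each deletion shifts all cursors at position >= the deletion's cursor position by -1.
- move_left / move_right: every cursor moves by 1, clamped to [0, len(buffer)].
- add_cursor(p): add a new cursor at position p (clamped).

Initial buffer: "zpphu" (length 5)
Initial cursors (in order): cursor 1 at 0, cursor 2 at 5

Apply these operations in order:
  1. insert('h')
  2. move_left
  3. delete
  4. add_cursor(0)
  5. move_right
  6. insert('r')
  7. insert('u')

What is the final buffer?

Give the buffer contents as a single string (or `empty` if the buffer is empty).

Answer: hrruuzpphhru

Derivation:
After op 1 (insert('h')): buffer="hzpphuh" (len 7), cursors c1@1 c2@7, authorship 1.....2
After op 2 (move_left): buffer="hzpphuh" (len 7), cursors c1@0 c2@6, authorship 1.....2
After op 3 (delete): buffer="hzpphh" (len 6), cursors c1@0 c2@5, authorship 1....2
After op 4 (add_cursor(0)): buffer="hzpphh" (len 6), cursors c1@0 c3@0 c2@5, authorship 1....2
After op 5 (move_right): buffer="hzpphh" (len 6), cursors c1@1 c3@1 c2@6, authorship 1....2
After op 6 (insert('r')): buffer="hrrzpphhr" (len 9), cursors c1@3 c3@3 c2@9, authorship 113....22
After op 7 (insert('u')): buffer="hrruuzpphhru" (len 12), cursors c1@5 c3@5 c2@12, authorship 11313....222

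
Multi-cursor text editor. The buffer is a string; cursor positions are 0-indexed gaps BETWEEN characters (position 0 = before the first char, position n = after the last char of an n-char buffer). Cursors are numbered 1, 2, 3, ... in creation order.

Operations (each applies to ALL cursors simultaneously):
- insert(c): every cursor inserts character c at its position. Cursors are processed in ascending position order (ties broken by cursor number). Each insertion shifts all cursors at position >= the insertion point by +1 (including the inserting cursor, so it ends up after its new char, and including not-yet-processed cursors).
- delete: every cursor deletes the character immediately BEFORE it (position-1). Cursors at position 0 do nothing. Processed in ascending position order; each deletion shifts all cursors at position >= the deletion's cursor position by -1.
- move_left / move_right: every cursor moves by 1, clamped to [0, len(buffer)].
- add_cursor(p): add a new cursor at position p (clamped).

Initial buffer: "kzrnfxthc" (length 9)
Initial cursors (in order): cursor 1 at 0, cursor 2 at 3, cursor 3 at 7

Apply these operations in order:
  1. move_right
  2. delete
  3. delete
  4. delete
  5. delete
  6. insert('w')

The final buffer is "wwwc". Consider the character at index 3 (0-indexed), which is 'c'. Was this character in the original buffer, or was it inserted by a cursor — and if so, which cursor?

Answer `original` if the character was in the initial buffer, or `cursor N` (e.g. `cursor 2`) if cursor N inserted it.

After op 1 (move_right): buffer="kzrnfxthc" (len 9), cursors c1@1 c2@4 c3@8, authorship .........
After op 2 (delete): buffer="zrfxtc" (len 6), cursors c1@0 c2@2 c3@5, authorship ......
After op 3 (delete): buffer="zfxc" (len 4), cursors c1@0 c2@1 c3@3, authorship ....
After op 4 (delete): buffer="fc" (len 2), cursors c1@0 c2@0 c3@1, authorship ..
After op 5 (delete): buffer="c" (len 1), cursors c1@0 c2@0 c3@0, authorship .
After op 6 (insert('w')): buffer="wwwc" (len 4), cursors c1@3 c2@3 c3@3, authorship 123.
Authorship (.=original, N=cursor N): 1 2 3 .
Index 3: author = original

Answer: original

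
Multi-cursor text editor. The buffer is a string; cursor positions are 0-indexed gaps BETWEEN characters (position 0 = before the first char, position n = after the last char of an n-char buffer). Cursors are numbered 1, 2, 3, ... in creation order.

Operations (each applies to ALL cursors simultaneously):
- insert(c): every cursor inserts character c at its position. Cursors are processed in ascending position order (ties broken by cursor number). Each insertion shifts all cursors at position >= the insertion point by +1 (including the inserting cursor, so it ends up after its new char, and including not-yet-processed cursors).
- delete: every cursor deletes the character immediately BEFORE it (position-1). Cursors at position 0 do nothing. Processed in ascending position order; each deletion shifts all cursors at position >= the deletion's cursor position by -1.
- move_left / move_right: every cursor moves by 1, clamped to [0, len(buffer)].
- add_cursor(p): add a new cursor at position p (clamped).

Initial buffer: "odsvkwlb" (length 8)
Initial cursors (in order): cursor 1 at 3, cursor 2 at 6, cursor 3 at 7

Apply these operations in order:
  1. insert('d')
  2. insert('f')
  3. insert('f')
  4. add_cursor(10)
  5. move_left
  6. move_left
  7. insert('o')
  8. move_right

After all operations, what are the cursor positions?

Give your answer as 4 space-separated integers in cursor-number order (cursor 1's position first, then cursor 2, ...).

Answer: 6 14 19 11

Derivation:
After op 1 (insert('d')): buffer="odsdvkwdldb" (len 11), cursors c1@4 c2@8 c3@10, authorship ...1...2.3.
After op 2 (insert('f')): buffer="odsdfvkwdfldfb" (len 14), cursors c1@5 c2@10 c3@13, authorship ...11...22.33.
After op 3 (insert('f')): buffer="odsdffvkwdffldffb" (len 17), cursors c1@6 c2@12 c3@16, authorship ...111...222.333.
After op 4 (add_cursor(10)): buffer="odsdffvkwdffldffb" (len 17), cursors c1@6 c4@10 c2@12 c3@16, authorship ...111...222.333.
After op 5 (move_left): buffer="odsdffvkwdffldffb" (len 17), cursors c1@5 c4@9 c2@11 c3@15, authorship ...111...222.333.
After op 6 (move_left): buffer="odsdffvkwdffldffb" (len 17), cursors c1@4 c4@8 c2@10 c3@14, authorship ...111...222.333.
After op 7 (insert('o')): buffer="odsdoffvkowdoffldoffb" (len 21), cursors c1@5 c4@10 c2@13 c3@18, authorship ...1111..4.2222.3333.
After op 8 (move_right): buffer="odsdoffvkowdoffldoffb" (len 21), cursors c1@6 c4@11 c2@14 c3@19, authorship ...1111..4.2222.3333.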